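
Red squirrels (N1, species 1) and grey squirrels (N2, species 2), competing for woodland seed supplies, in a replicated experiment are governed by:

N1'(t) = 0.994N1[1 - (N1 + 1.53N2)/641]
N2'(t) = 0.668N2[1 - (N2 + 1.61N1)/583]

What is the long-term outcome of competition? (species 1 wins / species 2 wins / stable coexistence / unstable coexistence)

unstable coexistence (outcome depends on initial conditions)

Compare the nullcline intercepts: K1/α12 = 641/1.53 = 419 < K2 = 583; K2/α21 = 583/1.61 = 362 < K1 = 641.
Since both are reversed, neither can invade when rare; the interior point is a saddle.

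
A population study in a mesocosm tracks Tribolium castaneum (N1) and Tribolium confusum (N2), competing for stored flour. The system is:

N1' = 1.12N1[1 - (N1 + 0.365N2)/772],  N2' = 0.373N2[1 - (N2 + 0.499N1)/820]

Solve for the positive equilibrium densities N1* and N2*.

N1* ≈ 578, N2* ≈ 532

Setting both brackets to zero gives the nullclines N1 + 0.365N2 = 772 and 0.499N1 + N2 = 820.
Substituting N2 = 820 - 0.499N1 into the first: N1(1 - 0.365·0.499) = 772 - 0.365·820.
So N1* = 473/0.818 = 578, and then N2* = 820 - 0.499·578 = 532.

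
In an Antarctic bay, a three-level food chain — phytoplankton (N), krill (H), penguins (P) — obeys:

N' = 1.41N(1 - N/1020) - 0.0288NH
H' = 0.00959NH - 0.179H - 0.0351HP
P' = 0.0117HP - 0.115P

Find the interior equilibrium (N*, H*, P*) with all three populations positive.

From dP/dt = 0: 0.0117H* = 0.115, so H* = 9.83.
From dN/dt = 0: 1.41(1 - N*/1020) = 0.0288·9.83, giving N* = 1020·(1 - 0.201) = 815.
From dH/dt = 0: 0.00959·815 - 0.179 = 0.0351P*, so P* = 7.64/0.0351 = 218.

N* ≈ 815, H* ≈ 9.83, P* ≈ 218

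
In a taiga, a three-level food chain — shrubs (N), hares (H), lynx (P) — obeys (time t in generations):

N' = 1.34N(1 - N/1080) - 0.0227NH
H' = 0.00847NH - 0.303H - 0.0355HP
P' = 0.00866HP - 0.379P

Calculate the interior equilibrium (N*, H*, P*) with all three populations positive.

From dP/dt = 0: 0.00866H* = 0.379, so H* = 43.8.
From dN/dt = 0: 1.34(1 - N*/1080) = 0.0227·43.8, giving N* = 1080·(1 - 0.741) = 279.
From dH/dt = 0: 0.00847·279 - 0.303 = 0.0355P*, so P* = 2.06/0.0355 = 58.1.

N* ≈ 279, H* ≈ 43.8, P* ≈ 58.1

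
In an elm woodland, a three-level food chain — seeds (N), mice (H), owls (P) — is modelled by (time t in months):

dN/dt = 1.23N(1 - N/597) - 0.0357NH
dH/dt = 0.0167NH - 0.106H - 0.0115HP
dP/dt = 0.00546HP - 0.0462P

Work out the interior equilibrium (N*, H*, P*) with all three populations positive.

N* ≈ 450, H* ≈ 8.46, P* ≈ 645

From dP/dt = 0: 0.00546H* = 0.0462, so H* = 8.46.
From dN/dt = 0: 1.23(1 - N*/597) = 0.0357·8.46, giving N* = 597·(1 - 0.246) = 450.
From dH/dt = 0: 0.0167·450 - 0.106 = 0.0115P*, so P* = 7.42/0.0115 = 645.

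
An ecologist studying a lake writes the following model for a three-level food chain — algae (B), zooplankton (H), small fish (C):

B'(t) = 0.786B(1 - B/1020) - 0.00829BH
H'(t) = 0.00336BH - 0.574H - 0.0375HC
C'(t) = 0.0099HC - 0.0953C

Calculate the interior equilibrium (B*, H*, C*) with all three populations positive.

B* ≈ 916, H* ≈ 9.63, C* ≈ 66.8

From dC/dt = 0: 0.0099H* = 0.0953, so H* = 9.63.
From dB/dt = 0: 0.786(1 - B*/1020) = 0.00829·9.63, giving B* = 1020·(1 - 0.102) = 916.
From dH/dt = 0: 0.00336·916 - 0.574 = 0.0375C*, so C* = 2.51/0.0375 = 66.8.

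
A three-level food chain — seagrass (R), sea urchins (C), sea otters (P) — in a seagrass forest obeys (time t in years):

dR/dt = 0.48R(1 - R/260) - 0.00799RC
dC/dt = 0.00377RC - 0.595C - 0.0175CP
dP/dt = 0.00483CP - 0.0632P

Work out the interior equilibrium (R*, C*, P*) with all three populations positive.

From dP/dt = 0: 0.00483C* = 0.0632, so C* = 13.1.
From dR/dt = 0: 0.48(1 - R*/260) = 0.00799·13.1, giving R* = 260·(1 - 0.218) = 203.
From dC/dt = 0: 0.00377·203 - 0.595 = 0.0175P*, so P* = 0.172/0.0175 = 9.81.

R* ≈ 203, C* ≈ 13.1, P* ≈ 9.81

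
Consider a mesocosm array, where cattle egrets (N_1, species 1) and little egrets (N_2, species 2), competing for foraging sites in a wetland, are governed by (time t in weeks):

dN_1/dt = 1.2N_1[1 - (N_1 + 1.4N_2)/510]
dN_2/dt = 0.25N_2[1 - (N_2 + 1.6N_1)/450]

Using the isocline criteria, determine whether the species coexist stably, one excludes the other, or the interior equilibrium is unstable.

Compare the nullcline intercepts: K1/α12 = 510/1.4 = 364 < K2 = 450; K2/α21 = 450/1.6 = 281 < K1 = 510.
Since both are reversed, neither can invade when rare; the interior point is a saddle.

unstable coexistence (outcome depends on initial conditions)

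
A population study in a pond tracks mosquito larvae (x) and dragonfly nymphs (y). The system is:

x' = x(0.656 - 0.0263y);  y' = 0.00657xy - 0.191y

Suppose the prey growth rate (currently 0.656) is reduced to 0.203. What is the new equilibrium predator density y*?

At the interior fixed point, setting dx/dt = 0 with x > 0 fixes y* = (prey growth rate)/(xy coefficient) — independent of the other coefficients.
With the change, y* = 0.203/0.0263 = 7.72; it falls from 24.9.

y* ≈ 7.72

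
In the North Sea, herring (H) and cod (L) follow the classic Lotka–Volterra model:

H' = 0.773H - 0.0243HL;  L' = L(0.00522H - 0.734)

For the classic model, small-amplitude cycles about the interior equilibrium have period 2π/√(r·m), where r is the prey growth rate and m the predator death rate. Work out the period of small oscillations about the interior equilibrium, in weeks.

Here r = 0.773 and m = 0.734, so r·m = 0.567.
ω = √0.567 = 0.753 per week, hence T = 2π/ω ≈ 8.34 weeks.

T ≈ 8.34 weeks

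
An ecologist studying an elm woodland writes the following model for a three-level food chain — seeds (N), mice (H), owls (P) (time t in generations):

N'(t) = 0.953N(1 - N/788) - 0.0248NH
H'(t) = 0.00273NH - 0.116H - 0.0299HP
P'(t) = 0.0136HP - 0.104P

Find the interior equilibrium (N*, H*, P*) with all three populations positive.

From dP/dt = 0: 0.0136H* = 0.104, so H* = 7.65.
From dN/dt = 0: 0.953(1 - N*/788) = 0.0248·7.65, giving N* = 788·(1 - 0.199) = 631.
From dH/dt = 0: 0.00273·631 - 0.116 = 0.0299P*, so P* = 1.61/0.0299 = 53.8.

N* ≈ 631, H* ≈ 7.65, P* ≈ 53.8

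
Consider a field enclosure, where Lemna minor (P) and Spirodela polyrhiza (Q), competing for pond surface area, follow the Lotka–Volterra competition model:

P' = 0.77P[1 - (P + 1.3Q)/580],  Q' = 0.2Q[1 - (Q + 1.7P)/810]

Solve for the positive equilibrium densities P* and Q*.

P* ≈ 391, Q* ≈ 145

Setting both brackets to zero gives the nullclines P + 1.3Q = 580 and 1.7P + Q = 810.
Substituting Q = 810 - 1.7P into the first: P(1 - 1.3·1.7) = 580 - 1.3·810.
So P* = -473/-1.21 = 391, and then Q* = 810 - 1.7·391 = 145.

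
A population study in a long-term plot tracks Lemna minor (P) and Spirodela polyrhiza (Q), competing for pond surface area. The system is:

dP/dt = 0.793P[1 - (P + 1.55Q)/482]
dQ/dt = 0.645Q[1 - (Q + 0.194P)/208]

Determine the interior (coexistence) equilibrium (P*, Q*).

Setting both brackets to zero gives the nullclines P + 1.55Q = 482 and 0.194P + Q = 208.
Substituting Q = 208 - 0.194P into the first: P(1 - 1.55·0.194) = 482 - 1.55·208.
So P* = 160/0.699 = 228, and then Q* = 208 - 0.194·228 = 164.

P* ≈ 228, Q* ≈ 164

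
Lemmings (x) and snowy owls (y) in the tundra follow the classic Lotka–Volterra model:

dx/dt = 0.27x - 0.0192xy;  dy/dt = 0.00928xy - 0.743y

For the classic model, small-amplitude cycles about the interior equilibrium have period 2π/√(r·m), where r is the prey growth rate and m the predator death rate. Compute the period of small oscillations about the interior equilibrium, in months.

Here r = 0.27 and m = 0.743, so r·m = 0.201.
ω = √0.201 = 0.448 per month, hence T = 2π/ω ≈ 14 months.

T ≈ 14 months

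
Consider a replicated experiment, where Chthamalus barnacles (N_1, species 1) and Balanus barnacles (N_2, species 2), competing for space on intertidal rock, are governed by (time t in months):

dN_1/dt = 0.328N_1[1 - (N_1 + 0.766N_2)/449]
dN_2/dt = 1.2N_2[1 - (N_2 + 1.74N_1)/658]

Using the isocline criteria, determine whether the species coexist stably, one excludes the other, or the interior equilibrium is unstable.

unstable coexistence (outcome depends on initial conditions)

Compare the nullcline intercepts: K1/α12 = 449/0.766 = 586 < K2 = 658; K2/α21 = 658/1.74 = 378 < K1 = 449.
Since both are reversed, neither can invade when rare; the interior point is a saddle.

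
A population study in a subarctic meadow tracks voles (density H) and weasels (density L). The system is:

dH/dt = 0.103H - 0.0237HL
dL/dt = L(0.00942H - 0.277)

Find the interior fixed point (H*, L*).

H* ≈ 29.4, L* ≈ 4.35

Set dL/dt = 0 with L > 0: 0.00942H - 0.277 = 0, so H* = 0.277/0.00942 = 29.4.
Set dH/dt = 0 with H > 0: 0.103 - 0.0237L = 0, so L* = 0.103/0.0237 = 4.35.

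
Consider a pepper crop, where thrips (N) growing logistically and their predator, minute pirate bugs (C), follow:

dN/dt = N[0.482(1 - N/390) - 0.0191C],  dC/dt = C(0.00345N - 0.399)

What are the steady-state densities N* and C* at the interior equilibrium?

N* ≈ 116, C* ≈ 17.8

From dC/dt = 0 with C > 0: 0.00345N* = 0.399, so N* = 116.
Substitute into dN/dt = 0: 0.482(1 - 116/390) = 0.0191C*.
The bracket is 0.703, giving C* = 0.339/0.0191 = 17.8.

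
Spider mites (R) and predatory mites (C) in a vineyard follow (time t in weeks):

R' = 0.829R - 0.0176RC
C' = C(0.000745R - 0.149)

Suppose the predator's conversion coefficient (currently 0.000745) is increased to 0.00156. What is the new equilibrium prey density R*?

At the interior fixed point, setting dC/dt = 0 with C > 0 fixes R* = (predator death rate)/(RC coefficient) — independent of the other coefficients.
With the change, R* = 0.149/0.00156 = 95.5; it falls from 200.

R* ≈ 95.5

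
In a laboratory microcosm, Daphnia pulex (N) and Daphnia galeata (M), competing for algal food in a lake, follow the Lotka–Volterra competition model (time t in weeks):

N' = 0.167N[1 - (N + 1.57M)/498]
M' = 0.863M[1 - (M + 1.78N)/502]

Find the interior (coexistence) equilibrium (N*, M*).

N* ≈ 162, M* ≈ 214

Setting both brackets to zero gives the nullclines N + 1.57M = 498 and 1.78N + M = 502.
Substituting M = 502 - 1.78N into the first: N(1 - 1.57·1.78) = 498 - 1.57·502.
So N* = -290/-1.79 = 162, and then M* = 502 - 1.78·162 = 214.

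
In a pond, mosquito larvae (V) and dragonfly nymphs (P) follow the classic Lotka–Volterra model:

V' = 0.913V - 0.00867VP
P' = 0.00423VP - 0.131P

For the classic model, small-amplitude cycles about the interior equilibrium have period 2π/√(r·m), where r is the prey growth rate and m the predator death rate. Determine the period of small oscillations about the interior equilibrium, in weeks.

Here r = 0.913 and m = 0.131, so r·m = 0.12.
ω = √0.12 = 0.346 per week, hence T = 2π/ω ≈ 18.2 weeks.

T ≈ 18.2 weeks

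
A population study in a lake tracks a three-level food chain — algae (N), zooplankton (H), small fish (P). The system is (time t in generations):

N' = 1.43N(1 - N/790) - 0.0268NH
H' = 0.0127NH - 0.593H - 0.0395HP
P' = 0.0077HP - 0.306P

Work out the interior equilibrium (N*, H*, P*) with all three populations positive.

From dP/dt = 0: 0.0077H* = 0.306, so H* = 39.7.
From dN/dt = 0: 1.43(1 - N*/790) = 0.0268·39.7, giving N* = 790·(1 - 0.745) = 202.
From dH/dt = 0: 0.0127·202 - 0.593 = 0.0395P*, so P* = 1.97/0.0395 = 49.8.

N* ≈ 202, H* ≈ 39.7, P* ≈ 49.8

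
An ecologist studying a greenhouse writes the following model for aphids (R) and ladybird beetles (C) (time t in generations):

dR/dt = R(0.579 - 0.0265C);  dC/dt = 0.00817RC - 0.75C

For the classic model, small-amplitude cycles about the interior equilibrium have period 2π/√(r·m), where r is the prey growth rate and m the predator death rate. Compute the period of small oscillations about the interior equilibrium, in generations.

T ≈ 9.53 generations

Here r = 0.579 and m = 0.75, so r·m = 0.434.
ω = √0.434 = 0.659 per generation, hence T = 2π/ω ≈ 9.53 generations.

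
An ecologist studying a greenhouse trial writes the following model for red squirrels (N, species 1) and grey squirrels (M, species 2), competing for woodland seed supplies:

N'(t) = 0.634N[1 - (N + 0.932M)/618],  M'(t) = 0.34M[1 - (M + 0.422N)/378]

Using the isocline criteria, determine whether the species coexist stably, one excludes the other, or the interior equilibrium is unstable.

Compare the nullcline intercepts: K1/α12 = 618/0.932 = 663 > K2 = 378; K2/α21 = 378/0.422 = 896 > K1 = 618.
Since both inequalities hold, each species can invade when rare, so the interior equilibrium is stable.

stable coexistence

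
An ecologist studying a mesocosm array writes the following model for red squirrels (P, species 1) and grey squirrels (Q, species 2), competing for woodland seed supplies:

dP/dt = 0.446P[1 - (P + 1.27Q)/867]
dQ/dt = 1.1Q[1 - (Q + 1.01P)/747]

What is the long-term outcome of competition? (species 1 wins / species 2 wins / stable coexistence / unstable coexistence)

Compare the nullcline intercepts: K1/α12 = 867/1.27 = 683 < K2 = 747; K2/α21 = 747/1.01 = 740 < K1 = 867.
Since both are reversed, neither can invade when rare; the interior point is a saddle.

unstable coexistence (outcome depends on initial conditions)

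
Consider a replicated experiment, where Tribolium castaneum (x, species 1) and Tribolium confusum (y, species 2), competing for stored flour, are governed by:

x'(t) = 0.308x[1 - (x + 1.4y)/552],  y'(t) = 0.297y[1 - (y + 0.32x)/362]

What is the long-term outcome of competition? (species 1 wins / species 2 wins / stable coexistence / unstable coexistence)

stable coexistence

Compare the nullcline intercepts: K1/α12 = 552/1.4 = 394 > K2 = 362; K2/α21 = 362/0.32 = 1130 > K1 = 552.
Since both inequalities hold, each species can invade when rare, so the interior equilibrium is stable.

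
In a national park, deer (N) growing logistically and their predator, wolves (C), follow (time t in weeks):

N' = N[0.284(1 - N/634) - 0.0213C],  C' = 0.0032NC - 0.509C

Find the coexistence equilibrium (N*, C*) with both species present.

N* ≈ 159, C* ≈ 9.99

From dC/dt = 0 with C > 0: 0.0032N* = 0.509, so N* = 159.
Substitute into dN/dt = 0: 0.284(1 - 159/634) = 0.0213C*.
The bracket is 0.749, giving C* = 0.213/0.0213 = 9.99.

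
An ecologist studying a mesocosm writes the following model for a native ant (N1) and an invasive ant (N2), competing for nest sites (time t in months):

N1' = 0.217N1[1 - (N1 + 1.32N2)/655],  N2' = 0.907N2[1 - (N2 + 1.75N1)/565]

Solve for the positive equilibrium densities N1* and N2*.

Setting both brackets to zero gives the nullclines N1 + 1.32N2 = 655 and 1.75N1 + N2 = 565.
Substituting N2 = 565 - 1.75N1 into the first: N1(1 - 1.32·1.75) = 655 - 1.32·565.
So N1* = -90.8/-1.31 = 69.3, and then N2* = 565 - 1.75·69.3 = 444.

N1* ≈ 69.3, N2* ≈ 444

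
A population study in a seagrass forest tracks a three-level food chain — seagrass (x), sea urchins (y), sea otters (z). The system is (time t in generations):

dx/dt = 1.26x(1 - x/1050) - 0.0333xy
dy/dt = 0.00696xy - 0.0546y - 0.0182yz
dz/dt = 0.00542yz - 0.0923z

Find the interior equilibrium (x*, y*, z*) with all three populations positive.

From dz/dt = 0: 0.00542y* = 0.0923, so y* = 17.
From dx/dt = 0: 1.26(1 - x*/1050) = 0.0333·17, giving x* = 1050·(1 - 0.45) = 577.
From dy/dt = 0: 0.00696·577 - 0.0546 = 0.0182z*, so z* = 3.96/0.0182 = 218.

x* ≈ 577, y* ≈ 17, z* ≈ 218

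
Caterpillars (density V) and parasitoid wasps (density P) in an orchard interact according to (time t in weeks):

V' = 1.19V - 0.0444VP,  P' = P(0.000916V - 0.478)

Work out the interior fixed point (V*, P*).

Set dP/dt = 0 with P > 0: 0.000916V - 0.478 = 0, so V* = 0.478/0.000916 = 522.
Set dV/dt = 0 with V > 0: 1.19 - 0.0444P = 0, so P* = 1.19/0.0444 = 26.8.

V* ≈ 522, P* ≈ 26.8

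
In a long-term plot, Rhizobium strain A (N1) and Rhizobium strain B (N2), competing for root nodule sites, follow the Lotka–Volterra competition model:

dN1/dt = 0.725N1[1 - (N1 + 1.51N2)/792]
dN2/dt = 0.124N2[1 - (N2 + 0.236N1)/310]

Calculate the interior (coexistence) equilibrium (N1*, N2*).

N1* ≈ 503, N2* ≈ 191

Setting both brackets to zero gives the nullclines N1 + 1.51N2 = 792 and 0.236N1 + N2 = 310.
Substituting N2 = 310 - 0.236N1 into the first: N1(1 - 1.51·0.236) = 792 - 1.51·310.
So N1* = 324/0.644 = 503, and then N2* = 310 - 0.236·503 = 191.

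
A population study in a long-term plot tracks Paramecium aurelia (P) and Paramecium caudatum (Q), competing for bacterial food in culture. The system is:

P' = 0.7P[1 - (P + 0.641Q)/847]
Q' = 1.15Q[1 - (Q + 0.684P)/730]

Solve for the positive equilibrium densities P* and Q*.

P* ≈ 675, Q* ≈ 268

Setting both brackets to zero gives the nullclines P + 0.641Q = 847 and 0.684P + Q = 730.
Substituting Q = 730 - 0.684P into the first: P(1 - 0.641·0.684) = 847 - 0.641·730.
So P* = 379/0.562 = 675, and then Q* = 730 - 0.684·675 = 268.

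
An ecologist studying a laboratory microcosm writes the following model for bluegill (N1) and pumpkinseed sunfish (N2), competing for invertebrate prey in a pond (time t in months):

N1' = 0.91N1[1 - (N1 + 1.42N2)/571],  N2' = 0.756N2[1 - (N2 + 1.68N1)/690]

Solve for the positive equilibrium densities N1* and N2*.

Setting both brackets to zero gives the nullclines N1 + 1.42N2 = 571 and 1.68N1 + N2 = 690.
Substituting N2 = 690 - 1.68N1 into the first: N1(1 - 1.42·1.68) = 571 - 1.42·690.
So N1* = -409/-1.39 = 295, and then N2* = 690 - 1.68·295 = 194.

N1* ≈ 295, N2* ≈ 194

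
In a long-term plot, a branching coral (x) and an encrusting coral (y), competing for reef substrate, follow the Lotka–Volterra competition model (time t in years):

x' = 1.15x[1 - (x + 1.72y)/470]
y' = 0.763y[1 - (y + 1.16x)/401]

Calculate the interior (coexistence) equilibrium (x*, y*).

Setting both brackets to zero gives the nullclines x + 1.72y = 470 and 1.16x + y = 401.
Substituting y = 401 - 1.16x into the first: x(1 - 1.72·1.16) = 470 - 1.72·401.
So x* = -220/-0.995 = 221, and then y* = 401 - 1.16·221 = 145.

x* ≈ 221, y* ≈ 145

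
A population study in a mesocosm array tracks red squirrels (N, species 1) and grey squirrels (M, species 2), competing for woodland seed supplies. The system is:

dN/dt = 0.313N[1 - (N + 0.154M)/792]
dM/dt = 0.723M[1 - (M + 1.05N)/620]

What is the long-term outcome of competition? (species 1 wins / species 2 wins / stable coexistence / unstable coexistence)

species 1 excludes species 2

Compare the nullcline intercepts: K1/α12 = 792/0.154 = 5140 > K2 = 620; K2/α21 = 620/1.05 = 590 < K1 = 792.
Since the inequalities point opposite ways, species 1 can invade but species 2 cannot.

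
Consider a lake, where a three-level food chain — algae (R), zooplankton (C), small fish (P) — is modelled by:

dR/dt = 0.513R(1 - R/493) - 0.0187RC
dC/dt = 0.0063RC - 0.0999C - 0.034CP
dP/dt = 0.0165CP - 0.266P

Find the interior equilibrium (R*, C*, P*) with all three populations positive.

R* ≈ 203, C* ≈ 16.1, P* ≈ 34.7

From dP/dt = 0: 0.0165C* = 0.266, so C* = 16.1.
From dR/dt = 0: 0.513(1 - R*/493) = 0.0187·16.1, giving R* = 493·(1 - 0.588) = 203.
From dC/dt = 0: 0.0063·203 - 0.0999 = 0.034P*, so P* = 1.18/0.034 = 34.7.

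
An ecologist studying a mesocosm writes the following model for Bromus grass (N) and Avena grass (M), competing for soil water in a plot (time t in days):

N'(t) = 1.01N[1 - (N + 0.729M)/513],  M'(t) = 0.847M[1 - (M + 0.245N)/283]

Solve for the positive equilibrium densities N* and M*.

N* ≈ 373, M* ≈ 192

Setting both brackets to zero gives the nullclines N + 0.729M = 513 and 0.245N + M = 283.
Substituting M = 283 - 0.245N into the first: N(1 - 0.729·0.245) = 513 - 0.729·283.
So N* = 307/0.821 = 373, and then M* = 283 - 0.245·373 = 192.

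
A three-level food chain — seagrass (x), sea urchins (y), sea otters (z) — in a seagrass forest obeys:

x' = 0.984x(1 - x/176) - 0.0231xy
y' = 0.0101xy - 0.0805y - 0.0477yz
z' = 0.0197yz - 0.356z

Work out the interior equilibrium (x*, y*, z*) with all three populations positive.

x* ≈ 101, y* ≈ 18.1, z* ≈ 19.8

From dz/dt = 0: 0.0197y* = 0.356, so y* = 18.1.
From dx/dt = 0: 0.984(1 - x*/176) = 0.0231·18.1, giving x* = 176·(1 - 0.424) = 101.
From dy/dt = 0: 0.0101·101 - 0.0805 = 0.0477z*, so z* = 0.943/0.0477 = 19.8.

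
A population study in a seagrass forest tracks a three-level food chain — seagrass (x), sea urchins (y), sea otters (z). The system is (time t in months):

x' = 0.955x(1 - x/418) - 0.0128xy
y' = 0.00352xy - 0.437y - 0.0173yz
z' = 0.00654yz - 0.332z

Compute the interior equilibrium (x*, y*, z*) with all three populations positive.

x* ≈ 134, y* ≈ 50.8, z* ≈ 1.92

From dz/dt = 0: 0.00654y* = 0.332, so y* = 50.8.
From dx/dt = 0: 0.955(1 - x*/418) = 0.0128·50.8, giving x* = 418·(1 - 0.68) = 134.
From dy/dt = 0: 0.00352·134 - 0.437 = 0.0173z*, so z* = 0.0332/0.0173 = 1.92.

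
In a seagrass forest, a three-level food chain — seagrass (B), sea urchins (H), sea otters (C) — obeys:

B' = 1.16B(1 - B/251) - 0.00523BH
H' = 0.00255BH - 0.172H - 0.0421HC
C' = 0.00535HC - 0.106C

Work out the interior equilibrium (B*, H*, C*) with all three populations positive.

B* ≈ 229, H* ≈ 19.8, C* ≈ 9.76

From dC/dt = 0: 0.00535H* = 0.106, so H* = 19.8.
From dB/dt = 0: 1.16(1 - B*/251) = 0.00523·19.8, giving B* = 251·(1 - 0.0893) = 229.
From dH/dt = 0: 0.00255·229 - 0.172 = 0.0421C*, so C* = 0.411/0.0421 = 9.76.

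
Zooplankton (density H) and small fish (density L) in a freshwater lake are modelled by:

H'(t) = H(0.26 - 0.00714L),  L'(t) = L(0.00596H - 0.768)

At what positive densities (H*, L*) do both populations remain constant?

H* ≈ 129, L* ≈ 36.4

Set dL/dt = 0 with L > 0: 0.00596H - 0.768 = 0, so H* = 0.768/0.00596 = 129.
Set dH/dt = 0 with H > 0: 0.26 - 0.00714L = 0, so L* = 0.26/0.00714 = 36.4.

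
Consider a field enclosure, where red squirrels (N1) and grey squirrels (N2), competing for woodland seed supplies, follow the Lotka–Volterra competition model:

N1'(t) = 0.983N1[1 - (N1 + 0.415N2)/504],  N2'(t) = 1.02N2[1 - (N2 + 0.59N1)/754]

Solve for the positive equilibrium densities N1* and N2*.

Setting both brackets to zero gives the nullclines N1 + 0.415N2 = 504 and 0.59N1 + N2 = 754.
Substituting N2 = 754 - 0.59N1 into the first: N1(1 - 0.415·0.59) = 504 - 0.415·754.
So N1* = 191/0.755 = 253, and then N2* = 754 - 0.59·253 = 605.

N1* ≈ 253, N2* ≈ 605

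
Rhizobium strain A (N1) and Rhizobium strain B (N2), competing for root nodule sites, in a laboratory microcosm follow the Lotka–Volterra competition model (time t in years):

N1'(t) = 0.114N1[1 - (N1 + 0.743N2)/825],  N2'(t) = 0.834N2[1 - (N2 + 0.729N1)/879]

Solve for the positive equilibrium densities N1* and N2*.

Setting both brackets to zero gives the nullclines N1 + 0.743N2 = 825 and 0.729N1 + N2 = 879.
Substituting N2 = 879 - 0.729N1 into the first: N1(1 - 0.743·0.729) = 825 - 0.743·879.
So N1* = 172/0.458 = 375, and then N2* = 879 - 0.729·375 = 606.

N1* ≈ 375, N2* ≈ 606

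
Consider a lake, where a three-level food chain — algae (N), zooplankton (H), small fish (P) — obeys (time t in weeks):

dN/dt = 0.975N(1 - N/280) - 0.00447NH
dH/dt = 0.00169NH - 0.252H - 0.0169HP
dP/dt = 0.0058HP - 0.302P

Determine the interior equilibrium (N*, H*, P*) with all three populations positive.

N* ≈ 213, H* ≈ 52.1, P* ≈ 6.4

From dP/dt = 0: 0.0058H* = 0.302, so H* = 52.1.
From dN/dt = 0: 0.975(1 - N*/280) = 0.00447·52.1, giving N* = 280·(1 - 0.239) = 213.
From dH/dt = 0: 0.00169·213 - 0.252 = 0.0169P*, so P* = 0.108/0.0169 = 6.4.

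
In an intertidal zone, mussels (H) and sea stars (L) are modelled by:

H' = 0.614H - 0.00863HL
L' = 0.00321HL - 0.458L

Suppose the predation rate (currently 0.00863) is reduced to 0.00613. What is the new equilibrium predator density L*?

L* ≈ 100

At the interior fixed point, setting dH/dt = 0 with H > 0 fixes L* = (prey growth rate)/(HL coefficient) — independent of the other coefficients.
With the change, L* = 0.614/0.00613 = 100; it rises from 71.1.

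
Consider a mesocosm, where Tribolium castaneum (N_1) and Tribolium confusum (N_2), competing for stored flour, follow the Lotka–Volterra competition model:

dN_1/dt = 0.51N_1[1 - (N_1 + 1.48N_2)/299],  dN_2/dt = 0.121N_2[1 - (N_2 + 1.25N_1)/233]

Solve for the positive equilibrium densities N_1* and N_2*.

N_1* ≈ 53.9, N_2* ≈ 166

Setting both brackets to zero gives the nullclines N_1 + 1.48N_2 = 299 and 1.25N_1 + N_2 = 233.
Substituting N_2 = 233 - 1.25N_1 into the first: N_1(1 - 1.48·1.25) = 299 - 1.48·233.
So N_1* = -45.8/-0.85 = 53.9, and then N_2* = 233 - 1.25·53.9 = 166.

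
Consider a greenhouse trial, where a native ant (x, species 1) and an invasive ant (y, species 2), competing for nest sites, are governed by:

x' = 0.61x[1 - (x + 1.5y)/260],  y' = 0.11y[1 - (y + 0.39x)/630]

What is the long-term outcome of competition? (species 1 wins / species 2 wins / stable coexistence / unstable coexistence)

Compare the nullcline intercepts: K1/α12 = 260/1.5 = 173 < K2 = 630; K2/α21 = 630/0.39 = 1620 > K1 = 260.
Since the inequalities point opposite ways, species 2 can invade but species 1 cannot.

species 2 excludes species 1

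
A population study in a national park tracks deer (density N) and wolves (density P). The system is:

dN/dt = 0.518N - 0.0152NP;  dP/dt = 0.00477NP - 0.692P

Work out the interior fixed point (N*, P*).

Set dP/dt = 0 with P > 0: 0.00477N - 0.692 = 0, so N* = 0.692/0.00477 = 145.
Set dN/dt = 0 with N > 0: 0.518 - 0.0152P = 0, so P* = 0.518/0.0152 = 34.1.

N* ≈ 145, P* ≈ 34.1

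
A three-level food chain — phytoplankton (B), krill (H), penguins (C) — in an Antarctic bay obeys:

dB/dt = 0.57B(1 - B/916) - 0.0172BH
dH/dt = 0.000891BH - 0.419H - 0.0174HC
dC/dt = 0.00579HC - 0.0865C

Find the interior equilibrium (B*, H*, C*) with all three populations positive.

B* ≈ 503, H* ≈ 14.9, C* ≈ 1.68

From dC/dt = 0: 0.00579H* = 0.0865, so H* = 14.9.
From dB/dt = 0: 0.57(1 - B*/916) = 0.0172·14.9, giving B* = 916·(1 - 0.451) = 503.
From dH/dt = 0: 0.000891·503 - 0.419 = 0.0174C*, so C* = 0.0292/0.0174 = 1.68.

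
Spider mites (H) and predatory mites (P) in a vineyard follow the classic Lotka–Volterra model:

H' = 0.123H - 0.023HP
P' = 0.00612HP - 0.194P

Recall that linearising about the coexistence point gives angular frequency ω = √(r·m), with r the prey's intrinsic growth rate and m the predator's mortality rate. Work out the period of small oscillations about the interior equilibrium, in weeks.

T ≈ 40.7 weeks

Here r = 0.123 and m = 0.194, so r·m = 0.0239.
ω = √0.0239 = 0.154 per week, hence T = 2π/ω ≈ 40.7 weeks.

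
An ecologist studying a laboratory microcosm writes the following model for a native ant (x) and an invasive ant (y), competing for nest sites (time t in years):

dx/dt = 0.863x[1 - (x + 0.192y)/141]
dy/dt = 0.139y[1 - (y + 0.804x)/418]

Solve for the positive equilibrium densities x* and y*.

Setting both brackets to zero gives the nullclines x + 0.192y = 141 and 0.804x + y = 418.
Substituting y = 418 - 0.804x into the first: x(1 - 0.192·0.804) = 141 - 0.192·418.
So x* = 60.7/0.846 = 71.8, and then y* = 418 - 0.804·71.8 = 360.

x* ≈ 71.8, y* ≈ 360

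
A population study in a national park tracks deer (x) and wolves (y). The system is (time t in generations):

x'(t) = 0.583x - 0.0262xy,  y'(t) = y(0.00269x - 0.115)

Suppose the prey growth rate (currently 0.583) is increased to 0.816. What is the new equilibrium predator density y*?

y* ≈ 31.1

At the interior fixed point, setting dx/dt = 0 with x > 0 fixes y* = (prey growth rate)/(xy coefficient) — independent of the other coefficients.
With the change, y* = 0.816/0.0262 = 31.1; it rises from 22.3.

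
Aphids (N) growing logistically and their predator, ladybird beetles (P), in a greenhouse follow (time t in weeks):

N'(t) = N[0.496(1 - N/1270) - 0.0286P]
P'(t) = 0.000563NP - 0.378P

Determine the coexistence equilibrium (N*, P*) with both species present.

From dP/dt = 0 with P > 0: 0.000563N* = 0.378, so N* = 671.
Substitute into dN/dt = 0: 0.496(1 - 671/1270) = 0.0286P*.
The bracket is 0.471, giving P* = 0.234/0.0286 = 8.17.

N* ≈ 671, P* ≈ 8.17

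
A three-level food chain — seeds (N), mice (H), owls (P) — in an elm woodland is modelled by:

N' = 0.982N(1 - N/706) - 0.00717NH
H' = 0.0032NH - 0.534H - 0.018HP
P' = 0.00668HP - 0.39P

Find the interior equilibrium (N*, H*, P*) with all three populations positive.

N* ≈ 405, H* ≈ 58.4, P* ≈ 42.3

From dP/dt = 0: 0.00668H* = 0.39, so H* = 58.4.
From dN/dt = 0: 0.982(1 - N*/706) = 0.00717·58.4, giving N* = 706·(1 - 0.426) = 405.
From dH/dt = 0: 0.0032·405 - 0.534 = 0.018P*, so P* = 0.762/0.018 = 42.3.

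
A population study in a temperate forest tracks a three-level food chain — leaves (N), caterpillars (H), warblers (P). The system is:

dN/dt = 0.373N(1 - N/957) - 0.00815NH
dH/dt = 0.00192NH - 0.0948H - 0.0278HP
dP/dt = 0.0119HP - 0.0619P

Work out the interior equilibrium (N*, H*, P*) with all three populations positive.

N* ≈ 848, H* ≈ 5.2, P* ≈ 55.2

From dP/dt = 0: 0.0119H* = 0.0619, so H* = 5.2.
From dN/dt = 0: 0.373(1 - N*/957) = 0.00815·5.2, giving N* = 957·(1 - 0.114) = 848.
From dH/dt = 0: 0.00192·848 - 0.0948 = 0.0278P*, so P* = 1.53/0.0278 = 55.2.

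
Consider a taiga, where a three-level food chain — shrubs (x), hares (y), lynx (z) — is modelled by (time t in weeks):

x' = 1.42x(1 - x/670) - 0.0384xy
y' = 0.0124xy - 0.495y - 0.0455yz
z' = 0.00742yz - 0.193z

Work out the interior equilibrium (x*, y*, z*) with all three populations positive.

From dz/dt = 0: 0.00742y* = 0.193, so y* = 26.
From dx/dt = 0: 1.42(1 - x*/670) = 0.0384·26, giving x* = 670·(1 - 0.703) = 199.
From dy/dt = 0: 0.0124·199 - 0.495 = 0.0455z*, so z* = 1.97/0.0455 = 43.3.

x* ≈ 199, y* ≈ 26, z* ≈ 43.3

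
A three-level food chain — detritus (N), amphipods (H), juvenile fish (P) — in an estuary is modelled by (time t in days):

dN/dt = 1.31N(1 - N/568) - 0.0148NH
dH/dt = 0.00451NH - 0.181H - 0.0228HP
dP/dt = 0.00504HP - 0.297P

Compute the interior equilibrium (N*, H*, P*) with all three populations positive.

From dP/dt = 0: 0.00504H* = 0.297, so H* = 58.9.
From dN/dt = 0: 1.31(1 - N*/568) = 0.0148·58.9, giving N* = 568·(1 - 0.666) = 190.
From dH/dt = 0: 0.00451·190 - 0.181 = 0.0228P*, so P* = 0.675/0.0228 = 29.6.

N* ≈ 190, H* ≈ 58.9, P* ≈ 29.6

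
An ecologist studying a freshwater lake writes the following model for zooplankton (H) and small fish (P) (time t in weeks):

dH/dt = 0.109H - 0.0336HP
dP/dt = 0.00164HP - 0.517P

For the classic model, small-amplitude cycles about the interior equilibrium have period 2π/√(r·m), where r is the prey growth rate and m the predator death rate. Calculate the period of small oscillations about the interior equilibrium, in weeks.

T ≈ 26.5 weeks

Here r = 0.109 and m = 0.517, so r·m = 0.0564.
ω = √0.0564 = 0.237 per week, hence T = 2π/ω ≈ 26.5 weeks.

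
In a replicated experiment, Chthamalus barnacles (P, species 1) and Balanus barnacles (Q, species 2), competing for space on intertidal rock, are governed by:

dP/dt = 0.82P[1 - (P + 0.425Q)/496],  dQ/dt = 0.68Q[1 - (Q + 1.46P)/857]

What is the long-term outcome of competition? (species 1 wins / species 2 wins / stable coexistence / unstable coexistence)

stable coexistence

Compare the nullcline intercepts: K1/α12 = 496/0.425 = 1170 > K2 = 857; K2/α21 = 857/1.46 = 587 > K1 = 496.
Since both inequalities hold, each species can invade when rare, so the interior equilibrium is stable.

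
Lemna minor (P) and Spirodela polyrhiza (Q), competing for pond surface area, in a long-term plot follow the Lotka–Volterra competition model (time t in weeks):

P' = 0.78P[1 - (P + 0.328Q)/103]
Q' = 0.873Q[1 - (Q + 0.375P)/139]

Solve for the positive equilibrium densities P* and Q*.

P* ≈ 65.5, Q* ≈ 114

Setting both brackets to zero gives the nullclines P + 0.328Q = 103 and 0.375P + Q = 139.
Substituting Q = 139 - 0.375P into the first: P(1 - 0.328·0.375) = 103 - 0.328·139.
So P* = 57.4/0.877 = 65.5, and then Q* = 139 - 0.375·65.5 = 114.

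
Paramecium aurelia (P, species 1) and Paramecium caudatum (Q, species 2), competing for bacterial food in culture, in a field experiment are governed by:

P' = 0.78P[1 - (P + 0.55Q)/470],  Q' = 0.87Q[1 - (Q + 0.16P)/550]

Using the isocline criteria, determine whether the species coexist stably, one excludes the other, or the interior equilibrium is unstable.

stable coexistence

Compare the nullcline intercepts: K1/α12 = 470/0.55 = 855 > K2 = 550; K2/α21 = 550/0.16 = 3440 > K1 = 470.
Since both inequalities hold, each species can invade when rare, so the interior equilibrium is stable.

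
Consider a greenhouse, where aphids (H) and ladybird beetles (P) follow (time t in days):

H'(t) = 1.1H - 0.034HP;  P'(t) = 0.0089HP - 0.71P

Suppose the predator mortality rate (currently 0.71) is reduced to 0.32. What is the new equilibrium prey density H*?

H* ≈ 36

At the interior fixed point, setting dP/dt = 0 with P > 0 fixes H* = (predator death rate)/(HP coefficient) — independent of the other coefficients.
With the change, H* = 0.32/0.0089 = 36; it falls from 79.8.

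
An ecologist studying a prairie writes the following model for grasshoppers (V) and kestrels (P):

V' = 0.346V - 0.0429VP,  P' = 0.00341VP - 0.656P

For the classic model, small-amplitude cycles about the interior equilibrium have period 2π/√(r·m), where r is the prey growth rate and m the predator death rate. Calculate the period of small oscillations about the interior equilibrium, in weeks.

T ≈ 13.2 weeks

Here r = 0.346 and m = 0.656, so r·m = 0.227.
ω = √0.227 = 0.476 per week, hence T = 2π/ω ≈ 13.2 weeks.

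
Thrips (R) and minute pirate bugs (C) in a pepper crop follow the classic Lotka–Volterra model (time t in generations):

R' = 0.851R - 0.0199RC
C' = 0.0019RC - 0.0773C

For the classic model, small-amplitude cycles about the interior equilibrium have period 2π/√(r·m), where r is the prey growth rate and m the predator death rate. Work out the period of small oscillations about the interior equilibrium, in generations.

Here r = 0.851 and m = 0.0773, so r·m = 0.0658.
ω = √0.0658 = 0.256 per generation, hence T = 2π/ω ≈ 24.5 generations.

T ≈ 24.5 generations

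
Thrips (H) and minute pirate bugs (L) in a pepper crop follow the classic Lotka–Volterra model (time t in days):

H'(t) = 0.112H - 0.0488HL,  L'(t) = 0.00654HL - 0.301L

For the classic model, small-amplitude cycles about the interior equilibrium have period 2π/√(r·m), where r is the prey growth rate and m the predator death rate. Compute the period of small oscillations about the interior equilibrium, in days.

Here r = 0.112 and m = 0.301, so r·m = 0.0337.
ω = √0.0337 = 0.184 per day, hence T = 2π/ω ≈ 34.2 days.

T ≈ 34.2 days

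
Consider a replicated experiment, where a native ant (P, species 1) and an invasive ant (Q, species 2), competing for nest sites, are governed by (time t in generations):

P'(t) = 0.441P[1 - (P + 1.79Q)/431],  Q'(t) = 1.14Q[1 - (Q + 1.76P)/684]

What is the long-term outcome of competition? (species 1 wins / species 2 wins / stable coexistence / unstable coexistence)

Compare the nullcline intercepts: K1/α12 = 431/1.79 = 241 < K2 = 684; K2/α21 = 684/1.76 = 389 < K1 = 431.
Since both are reversed, neither can invade when rare; the interior point is a saddle.

unstable coexistence (outcome depends on initial conditions)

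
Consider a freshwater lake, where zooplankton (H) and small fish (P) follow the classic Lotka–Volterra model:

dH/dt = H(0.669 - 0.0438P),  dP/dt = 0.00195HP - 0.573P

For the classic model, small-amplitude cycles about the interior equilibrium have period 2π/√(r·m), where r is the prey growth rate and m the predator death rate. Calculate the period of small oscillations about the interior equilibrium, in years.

T ≈ 10.1 years

Here r = 0.669 and m = 0.573, so r·m = 0.383.
ω = √0.383 = 0.619 per year, hence T = 2π/ω ≈ 10.1 years.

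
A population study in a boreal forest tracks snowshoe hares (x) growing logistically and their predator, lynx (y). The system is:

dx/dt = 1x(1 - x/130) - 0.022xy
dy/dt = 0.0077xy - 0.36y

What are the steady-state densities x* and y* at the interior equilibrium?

From dy/dt = 0 with y > 0: 0.0077x* = 0.36, so x* = 46.8.
Substitute into dx/dt = 0: 1(1 - 46.8/130) = 0.022y*.
The bracket is 0.64, giving y* = 0.64/0.022 = 29.1.

x* ≈ 46.8, y* ≈ 29.1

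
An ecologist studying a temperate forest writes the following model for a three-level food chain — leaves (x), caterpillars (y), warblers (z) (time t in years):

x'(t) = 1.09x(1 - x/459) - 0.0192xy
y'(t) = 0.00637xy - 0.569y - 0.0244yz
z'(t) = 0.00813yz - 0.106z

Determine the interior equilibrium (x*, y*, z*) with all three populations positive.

From dz/dt = 0: 0.00813y* = 0.106, so y* = 13.
From dx/dt = 0: 1.09(1 - x*/459) = 0.0192·13, giving x* = 459·(1 - 0.23) = 354.
From dy/dt = 0: 0.00637·354 - 0.569 = 0.0244z*, so z* = 1.68/0.0244 = 69.

x* ≈ 354, y* ≈ 13, z* ≈ 69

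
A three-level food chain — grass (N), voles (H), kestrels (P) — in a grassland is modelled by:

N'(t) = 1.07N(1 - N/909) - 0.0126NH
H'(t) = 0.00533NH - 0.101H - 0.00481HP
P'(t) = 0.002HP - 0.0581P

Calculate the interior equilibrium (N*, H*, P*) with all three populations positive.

From dP/dt = 0: 0.002H* = 0.0581, so H* = 29.
From dN/dt = 0: 1.07(1 - N*/909) = 0.0126·29, giving N* = 909·(1 - 0.342) = 598.
From dH/dt = 0: 0.00533·598 - 0.101 = 0.00481P*, so P* = 3.09/0.00481 = 642.

N* ≈ 598, H* ≈ 29, P* ≈ 642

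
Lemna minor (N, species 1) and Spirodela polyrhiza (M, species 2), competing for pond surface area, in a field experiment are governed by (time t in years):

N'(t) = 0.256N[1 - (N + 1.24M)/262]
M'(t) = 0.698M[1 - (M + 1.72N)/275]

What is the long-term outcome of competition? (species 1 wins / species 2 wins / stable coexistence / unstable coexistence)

Compare the nullcline intercepts: K1/α12 = 262/1.24 = 211 < K2 = 275; K2/α21 = 275/1.72 = 160 < K1 = 262.
Since both are reversed, neither can invade when rare; the interior point is a saddle.

unstable coexistence (outcome depends on initial conditions)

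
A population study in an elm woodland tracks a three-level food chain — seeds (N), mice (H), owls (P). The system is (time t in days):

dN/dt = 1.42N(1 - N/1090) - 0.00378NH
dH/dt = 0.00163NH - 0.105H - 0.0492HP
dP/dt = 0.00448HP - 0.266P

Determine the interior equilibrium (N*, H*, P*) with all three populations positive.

N* ≈ 918, H* ≈ 59.4, P* ≈ 28.3

From dP/dt = 0: 0.00448H* = 0.266, so H* = 59.4.
From dN/dt = 0: 1.42(1 - N*/1090) = 0.00378·59.4, giving N* = 1090·(1 - 0.158) = 918.
From dH/dt = 0: 0.00163·918 - 0.105 = 0.0492P*, so P* = 1.39/0.0492 = 28.3.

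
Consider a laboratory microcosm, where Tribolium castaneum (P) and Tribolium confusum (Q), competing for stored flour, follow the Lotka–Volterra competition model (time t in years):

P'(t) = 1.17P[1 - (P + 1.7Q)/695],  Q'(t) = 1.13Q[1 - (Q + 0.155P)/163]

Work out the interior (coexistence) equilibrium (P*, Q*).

Setting both brackets to zero gives the nullclines P + 1.7Q = 695 and 0.155P + Q = 163.
Substituting Q = 163 - 0.155P into the first: P(1 - 1.7·0.155) = 695 - 1.7·163.
So P* = 418/0.736 = 567, and then Q* = 163 - 0.155·567 = 75.1.

P* ≈ 567, Q* ≈ 75.1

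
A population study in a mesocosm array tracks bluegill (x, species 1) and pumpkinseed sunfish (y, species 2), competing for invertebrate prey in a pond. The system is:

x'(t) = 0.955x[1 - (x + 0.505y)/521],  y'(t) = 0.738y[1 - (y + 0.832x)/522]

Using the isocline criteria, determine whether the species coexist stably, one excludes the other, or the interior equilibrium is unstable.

stable coexistence

Compare the nullcline intercepts: K1/α12 = 521/0.505 = 1030 > K2 = 522; K2/α21 = 522/0.832 = 627 > K1 = 521.
Since both inequalities hold, each species can invade when rare, so the interior equilibrium is stable.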